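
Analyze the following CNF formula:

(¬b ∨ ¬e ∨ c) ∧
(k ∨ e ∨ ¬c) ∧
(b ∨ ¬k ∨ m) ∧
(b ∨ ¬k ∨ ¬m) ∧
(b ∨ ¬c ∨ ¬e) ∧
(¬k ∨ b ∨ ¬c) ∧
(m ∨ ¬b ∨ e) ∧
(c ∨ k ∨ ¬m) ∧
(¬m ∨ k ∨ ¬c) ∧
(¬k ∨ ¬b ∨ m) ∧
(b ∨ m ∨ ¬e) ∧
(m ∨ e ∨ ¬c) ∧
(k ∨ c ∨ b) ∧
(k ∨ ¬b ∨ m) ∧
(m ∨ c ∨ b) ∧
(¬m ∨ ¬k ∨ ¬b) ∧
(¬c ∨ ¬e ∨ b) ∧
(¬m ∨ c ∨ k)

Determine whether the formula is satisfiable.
No

No, the formula is not satisfiable.

No assignment of truth values to the variables can make all 18 clauses true simultaneously.

The formula is UNSAT (unsatisfiable).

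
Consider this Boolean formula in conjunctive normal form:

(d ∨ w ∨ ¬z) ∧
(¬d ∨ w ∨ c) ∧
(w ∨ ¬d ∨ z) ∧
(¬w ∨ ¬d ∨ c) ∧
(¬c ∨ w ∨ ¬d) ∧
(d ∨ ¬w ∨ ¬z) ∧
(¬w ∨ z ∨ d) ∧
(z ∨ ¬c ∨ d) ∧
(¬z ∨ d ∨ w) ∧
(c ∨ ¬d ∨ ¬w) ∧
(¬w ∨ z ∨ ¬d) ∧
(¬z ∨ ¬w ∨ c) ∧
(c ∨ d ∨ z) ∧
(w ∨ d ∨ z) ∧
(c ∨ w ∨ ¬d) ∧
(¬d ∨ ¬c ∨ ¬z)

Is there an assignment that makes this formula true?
No

No, the formula is not satisfiable.

No assignment of truth values to the variables can make all 16 clauses true simultaneously.

The formula is UNSAT (unsatisfiable).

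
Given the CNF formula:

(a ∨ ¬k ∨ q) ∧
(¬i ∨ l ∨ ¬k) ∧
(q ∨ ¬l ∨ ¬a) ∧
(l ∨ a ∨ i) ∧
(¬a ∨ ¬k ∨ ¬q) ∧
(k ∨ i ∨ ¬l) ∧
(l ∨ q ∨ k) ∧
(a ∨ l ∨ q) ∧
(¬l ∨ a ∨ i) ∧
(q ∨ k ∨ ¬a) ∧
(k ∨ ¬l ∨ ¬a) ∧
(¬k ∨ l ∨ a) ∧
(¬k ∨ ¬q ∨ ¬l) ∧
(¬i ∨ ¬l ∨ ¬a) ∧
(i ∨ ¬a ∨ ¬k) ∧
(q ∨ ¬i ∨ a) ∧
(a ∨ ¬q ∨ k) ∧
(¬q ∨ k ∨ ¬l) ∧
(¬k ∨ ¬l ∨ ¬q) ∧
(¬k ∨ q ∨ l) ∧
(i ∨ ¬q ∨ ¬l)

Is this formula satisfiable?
Yes

Yes, the formula is satisfiable.

One satisfying assignment is: q=True, a=True, i=False, l=False, k=False

Verification: With this assignment, all 21 clauses evaluate to true.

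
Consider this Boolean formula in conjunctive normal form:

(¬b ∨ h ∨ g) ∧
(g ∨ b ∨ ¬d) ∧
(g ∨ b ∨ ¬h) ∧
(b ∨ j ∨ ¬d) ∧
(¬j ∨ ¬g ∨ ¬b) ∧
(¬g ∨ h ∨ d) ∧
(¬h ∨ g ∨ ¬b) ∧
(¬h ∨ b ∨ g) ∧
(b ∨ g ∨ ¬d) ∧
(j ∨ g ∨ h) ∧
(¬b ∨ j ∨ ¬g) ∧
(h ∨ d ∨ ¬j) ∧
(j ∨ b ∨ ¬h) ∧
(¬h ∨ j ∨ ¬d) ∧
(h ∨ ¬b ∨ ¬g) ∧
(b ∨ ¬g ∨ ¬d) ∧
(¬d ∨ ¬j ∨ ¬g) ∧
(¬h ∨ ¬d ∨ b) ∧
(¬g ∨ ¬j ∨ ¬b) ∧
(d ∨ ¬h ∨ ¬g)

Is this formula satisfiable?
No

No, the formula is not satisfiable.

No assignment of truth values to the variables can make all 20 clauses true simultaneously.

The formula is UNSAT (unsatisfiable).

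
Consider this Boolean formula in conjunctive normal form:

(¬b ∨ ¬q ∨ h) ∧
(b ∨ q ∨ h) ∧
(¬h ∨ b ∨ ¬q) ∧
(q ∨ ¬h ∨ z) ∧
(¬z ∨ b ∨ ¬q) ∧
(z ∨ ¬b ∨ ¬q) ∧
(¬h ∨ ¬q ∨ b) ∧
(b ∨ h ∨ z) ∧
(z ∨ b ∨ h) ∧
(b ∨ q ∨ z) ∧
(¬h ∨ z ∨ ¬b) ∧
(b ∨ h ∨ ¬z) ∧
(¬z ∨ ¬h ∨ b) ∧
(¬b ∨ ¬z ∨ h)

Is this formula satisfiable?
Yes

Yes, the formula is satisfiable.

One satisfying assignment is: h=False, q=False, z=False, b=True

Verification: With this assignment, all 14 clauses evaluate to true.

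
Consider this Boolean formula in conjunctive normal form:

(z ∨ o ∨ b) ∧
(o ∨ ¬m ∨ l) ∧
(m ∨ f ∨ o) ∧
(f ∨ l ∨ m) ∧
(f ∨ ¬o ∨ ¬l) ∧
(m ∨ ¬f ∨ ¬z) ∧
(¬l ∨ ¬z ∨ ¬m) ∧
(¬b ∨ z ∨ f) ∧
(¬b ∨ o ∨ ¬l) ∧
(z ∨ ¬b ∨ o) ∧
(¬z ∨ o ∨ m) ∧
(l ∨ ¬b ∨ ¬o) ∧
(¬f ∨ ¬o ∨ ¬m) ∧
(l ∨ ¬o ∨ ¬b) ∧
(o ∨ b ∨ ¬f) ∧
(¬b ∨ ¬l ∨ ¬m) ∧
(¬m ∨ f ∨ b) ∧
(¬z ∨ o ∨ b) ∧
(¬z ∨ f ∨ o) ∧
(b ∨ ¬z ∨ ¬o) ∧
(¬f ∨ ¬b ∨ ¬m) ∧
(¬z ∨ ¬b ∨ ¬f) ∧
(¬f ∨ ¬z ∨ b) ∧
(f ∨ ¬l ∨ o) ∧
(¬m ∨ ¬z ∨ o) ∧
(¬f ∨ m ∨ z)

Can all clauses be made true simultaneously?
No

No, the formula is not satisfiable.

No assignment of truth values to the variables can make all 26 clauses true simultaneously.

The formula is UNSAT (unsatisfiable).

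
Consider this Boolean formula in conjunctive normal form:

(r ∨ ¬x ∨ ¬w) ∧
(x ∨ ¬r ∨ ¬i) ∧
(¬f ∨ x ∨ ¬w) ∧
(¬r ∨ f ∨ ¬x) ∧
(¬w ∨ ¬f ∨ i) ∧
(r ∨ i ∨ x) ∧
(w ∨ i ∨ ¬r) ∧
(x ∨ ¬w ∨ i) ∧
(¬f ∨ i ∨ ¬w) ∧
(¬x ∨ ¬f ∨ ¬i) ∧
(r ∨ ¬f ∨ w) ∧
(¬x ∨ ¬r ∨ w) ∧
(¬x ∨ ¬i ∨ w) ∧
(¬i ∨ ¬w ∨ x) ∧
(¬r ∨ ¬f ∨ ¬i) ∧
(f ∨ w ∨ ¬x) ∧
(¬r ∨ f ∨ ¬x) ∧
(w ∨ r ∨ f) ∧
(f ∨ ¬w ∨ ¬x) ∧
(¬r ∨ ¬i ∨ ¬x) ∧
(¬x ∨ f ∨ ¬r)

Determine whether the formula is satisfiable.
No

No, the formula is not satisfiable.

No assignment of truth values to the variables can make all 21 clauses true simultaneously.

The formula is UNSAT (unsatisfiable).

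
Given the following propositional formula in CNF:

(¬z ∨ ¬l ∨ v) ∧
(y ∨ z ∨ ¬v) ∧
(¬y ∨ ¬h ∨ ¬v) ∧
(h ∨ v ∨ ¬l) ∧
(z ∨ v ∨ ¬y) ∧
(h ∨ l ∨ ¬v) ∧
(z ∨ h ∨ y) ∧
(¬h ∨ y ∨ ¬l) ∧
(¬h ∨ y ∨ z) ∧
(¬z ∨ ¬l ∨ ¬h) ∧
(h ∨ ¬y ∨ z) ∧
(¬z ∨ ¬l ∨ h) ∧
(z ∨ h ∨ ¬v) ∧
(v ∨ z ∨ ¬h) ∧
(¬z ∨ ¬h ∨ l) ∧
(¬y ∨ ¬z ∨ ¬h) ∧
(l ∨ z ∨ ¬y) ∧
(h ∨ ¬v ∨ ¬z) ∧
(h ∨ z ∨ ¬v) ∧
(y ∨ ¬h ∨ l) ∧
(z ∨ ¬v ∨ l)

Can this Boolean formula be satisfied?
Yes

Yes, the formula is satisfiable.

One satisfying assignment is: y=True, h=False, z=True, v=False, l=False

Verification: With this assignment, all 21 clauses evaluate to true.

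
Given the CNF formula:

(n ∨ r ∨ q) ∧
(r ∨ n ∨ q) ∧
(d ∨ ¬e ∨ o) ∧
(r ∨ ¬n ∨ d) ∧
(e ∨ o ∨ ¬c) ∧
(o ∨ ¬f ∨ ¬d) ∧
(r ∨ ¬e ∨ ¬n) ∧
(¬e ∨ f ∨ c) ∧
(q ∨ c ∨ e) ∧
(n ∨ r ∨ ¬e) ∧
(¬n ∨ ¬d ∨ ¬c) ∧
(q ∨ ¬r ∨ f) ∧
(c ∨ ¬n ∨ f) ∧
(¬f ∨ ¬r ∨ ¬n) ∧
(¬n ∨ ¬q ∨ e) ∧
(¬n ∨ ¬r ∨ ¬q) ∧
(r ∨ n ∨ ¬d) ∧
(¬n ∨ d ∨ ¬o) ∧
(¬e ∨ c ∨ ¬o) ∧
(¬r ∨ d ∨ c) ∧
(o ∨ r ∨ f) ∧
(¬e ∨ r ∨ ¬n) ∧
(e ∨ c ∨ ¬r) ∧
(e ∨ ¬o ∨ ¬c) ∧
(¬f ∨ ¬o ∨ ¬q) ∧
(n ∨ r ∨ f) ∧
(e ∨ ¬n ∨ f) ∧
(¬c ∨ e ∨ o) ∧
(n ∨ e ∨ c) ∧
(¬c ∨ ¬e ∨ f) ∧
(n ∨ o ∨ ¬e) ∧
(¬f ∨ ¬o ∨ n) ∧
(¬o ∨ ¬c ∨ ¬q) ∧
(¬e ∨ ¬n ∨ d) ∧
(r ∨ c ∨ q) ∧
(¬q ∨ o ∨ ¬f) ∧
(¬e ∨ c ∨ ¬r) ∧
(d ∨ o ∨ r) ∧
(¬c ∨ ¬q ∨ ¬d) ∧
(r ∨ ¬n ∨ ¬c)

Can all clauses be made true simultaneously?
No

No, the formula is not satisfiable.

No assignment of truth values to the variables can make all 40 clauses true simultaneously.

The formula is UNSAT (unsatisfiable).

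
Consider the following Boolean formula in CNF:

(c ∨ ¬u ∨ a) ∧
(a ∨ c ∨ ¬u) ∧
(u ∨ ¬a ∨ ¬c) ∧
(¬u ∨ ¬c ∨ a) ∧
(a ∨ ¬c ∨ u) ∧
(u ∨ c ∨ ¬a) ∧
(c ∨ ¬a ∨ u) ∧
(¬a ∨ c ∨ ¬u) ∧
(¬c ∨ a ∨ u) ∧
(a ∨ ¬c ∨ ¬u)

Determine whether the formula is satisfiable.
Yes

Yes, the formula is satisfiable.

One satisfying assignment is: c=False, a=False, u=False

Verification: With this assignment, all 10 clauses evaluate to true.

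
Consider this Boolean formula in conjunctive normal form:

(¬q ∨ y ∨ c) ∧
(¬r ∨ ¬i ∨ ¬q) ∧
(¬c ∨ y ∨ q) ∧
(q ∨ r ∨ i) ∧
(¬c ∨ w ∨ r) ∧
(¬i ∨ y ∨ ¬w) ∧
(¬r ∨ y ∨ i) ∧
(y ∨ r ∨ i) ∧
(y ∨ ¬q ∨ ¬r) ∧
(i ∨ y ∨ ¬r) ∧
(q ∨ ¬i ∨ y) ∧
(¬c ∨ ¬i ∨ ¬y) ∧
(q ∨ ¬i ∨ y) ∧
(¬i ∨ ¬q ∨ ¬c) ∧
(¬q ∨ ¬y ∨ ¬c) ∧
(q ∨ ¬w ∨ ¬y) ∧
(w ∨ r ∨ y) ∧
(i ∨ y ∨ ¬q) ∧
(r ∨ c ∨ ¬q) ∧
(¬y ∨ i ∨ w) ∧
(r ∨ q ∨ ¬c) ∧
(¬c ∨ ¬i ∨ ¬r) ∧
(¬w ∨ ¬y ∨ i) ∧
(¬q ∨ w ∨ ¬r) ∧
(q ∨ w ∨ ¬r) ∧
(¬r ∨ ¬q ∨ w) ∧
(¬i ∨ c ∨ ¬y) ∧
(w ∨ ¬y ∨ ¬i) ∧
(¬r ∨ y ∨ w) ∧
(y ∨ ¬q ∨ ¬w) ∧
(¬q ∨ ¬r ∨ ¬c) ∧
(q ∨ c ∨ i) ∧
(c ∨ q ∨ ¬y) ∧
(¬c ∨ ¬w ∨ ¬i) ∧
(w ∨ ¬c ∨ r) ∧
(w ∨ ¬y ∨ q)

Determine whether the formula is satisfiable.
No

No, the formula is not satisfiable.

No assignment of truth values to the variables can make all 36 clauses true simultaneously.

The formula is UNSAT (unsatisfiable).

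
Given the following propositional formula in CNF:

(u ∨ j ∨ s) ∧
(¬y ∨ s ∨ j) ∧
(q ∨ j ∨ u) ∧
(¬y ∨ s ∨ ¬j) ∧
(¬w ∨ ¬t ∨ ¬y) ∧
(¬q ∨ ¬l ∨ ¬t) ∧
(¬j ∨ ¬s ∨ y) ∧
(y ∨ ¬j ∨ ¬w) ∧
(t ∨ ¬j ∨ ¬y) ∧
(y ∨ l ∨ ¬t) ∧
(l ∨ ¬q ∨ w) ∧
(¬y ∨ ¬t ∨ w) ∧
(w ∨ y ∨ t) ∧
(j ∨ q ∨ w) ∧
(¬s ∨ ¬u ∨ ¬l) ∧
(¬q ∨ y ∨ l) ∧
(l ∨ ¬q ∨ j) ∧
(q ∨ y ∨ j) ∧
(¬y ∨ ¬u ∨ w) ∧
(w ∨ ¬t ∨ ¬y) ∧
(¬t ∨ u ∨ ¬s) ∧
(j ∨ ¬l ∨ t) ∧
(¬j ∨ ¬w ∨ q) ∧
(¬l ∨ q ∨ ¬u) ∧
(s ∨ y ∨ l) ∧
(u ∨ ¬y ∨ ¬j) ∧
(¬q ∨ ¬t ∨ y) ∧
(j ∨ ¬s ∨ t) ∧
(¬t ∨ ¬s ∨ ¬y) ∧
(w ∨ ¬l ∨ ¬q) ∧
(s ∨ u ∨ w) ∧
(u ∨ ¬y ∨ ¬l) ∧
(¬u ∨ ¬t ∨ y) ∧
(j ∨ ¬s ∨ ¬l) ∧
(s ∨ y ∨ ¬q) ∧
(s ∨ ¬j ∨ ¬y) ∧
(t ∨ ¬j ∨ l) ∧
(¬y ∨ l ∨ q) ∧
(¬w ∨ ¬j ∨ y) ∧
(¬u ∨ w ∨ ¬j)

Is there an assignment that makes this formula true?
No

No, the formula is not satisfiable.

No assignment of truth values to the variables can make all 40 clauses true simultaneously.

The formula is UNSAT (unsatisfiable).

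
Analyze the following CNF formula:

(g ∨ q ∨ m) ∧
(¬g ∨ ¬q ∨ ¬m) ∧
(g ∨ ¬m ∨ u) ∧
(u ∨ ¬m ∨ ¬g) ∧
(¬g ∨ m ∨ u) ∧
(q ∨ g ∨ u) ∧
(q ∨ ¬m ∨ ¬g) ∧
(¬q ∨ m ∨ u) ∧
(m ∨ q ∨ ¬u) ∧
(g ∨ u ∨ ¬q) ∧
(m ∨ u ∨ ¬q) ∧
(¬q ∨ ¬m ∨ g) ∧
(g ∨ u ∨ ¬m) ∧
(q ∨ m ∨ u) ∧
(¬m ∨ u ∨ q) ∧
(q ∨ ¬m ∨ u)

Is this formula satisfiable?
Yes

Yes, the formula is satisfiable.

One satisfying assignment is: m=True, q=False, u=True, g=False

Verification: With this assignment, all 16 clauses evaluate to true.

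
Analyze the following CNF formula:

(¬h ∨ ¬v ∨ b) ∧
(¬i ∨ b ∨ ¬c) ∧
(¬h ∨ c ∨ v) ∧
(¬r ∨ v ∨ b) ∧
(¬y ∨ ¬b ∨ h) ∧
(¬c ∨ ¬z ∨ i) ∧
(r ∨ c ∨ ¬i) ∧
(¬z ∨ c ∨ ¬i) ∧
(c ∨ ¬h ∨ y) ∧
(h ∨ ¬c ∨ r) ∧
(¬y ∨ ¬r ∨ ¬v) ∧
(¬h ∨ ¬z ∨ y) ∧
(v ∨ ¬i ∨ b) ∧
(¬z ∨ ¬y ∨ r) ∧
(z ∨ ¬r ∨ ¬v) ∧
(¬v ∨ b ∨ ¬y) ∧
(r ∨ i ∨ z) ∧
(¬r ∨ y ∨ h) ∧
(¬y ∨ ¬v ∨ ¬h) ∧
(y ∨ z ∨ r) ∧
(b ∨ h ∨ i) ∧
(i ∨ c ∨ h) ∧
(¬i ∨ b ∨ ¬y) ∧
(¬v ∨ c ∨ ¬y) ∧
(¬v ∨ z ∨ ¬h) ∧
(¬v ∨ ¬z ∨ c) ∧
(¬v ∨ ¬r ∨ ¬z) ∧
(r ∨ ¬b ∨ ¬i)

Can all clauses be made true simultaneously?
Yes

Yes, the formula is satisfiable.

One satisfying assignment is: v=False, z=False, b=True, y=True, h=True, c=True, i=False, r=True

Verification: With this assignment, all 28 clauses evaluate to true.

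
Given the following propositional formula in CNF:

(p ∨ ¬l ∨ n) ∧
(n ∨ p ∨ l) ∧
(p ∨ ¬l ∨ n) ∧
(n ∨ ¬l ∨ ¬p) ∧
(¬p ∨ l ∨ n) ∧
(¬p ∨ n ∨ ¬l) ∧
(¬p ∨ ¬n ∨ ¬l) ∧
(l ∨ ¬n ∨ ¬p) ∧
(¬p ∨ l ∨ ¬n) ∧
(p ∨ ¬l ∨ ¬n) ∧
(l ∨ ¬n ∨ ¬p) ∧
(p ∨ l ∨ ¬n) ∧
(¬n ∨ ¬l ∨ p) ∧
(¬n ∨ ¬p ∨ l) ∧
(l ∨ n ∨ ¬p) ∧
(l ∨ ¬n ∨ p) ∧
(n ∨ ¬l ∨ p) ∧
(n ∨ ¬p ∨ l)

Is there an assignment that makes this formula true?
No

No, the formula is not satisfiable.

No assignment of truth values to the variables can make all 18 clauses true simultaneously.

The formula is UNSAT (unsatisfiable).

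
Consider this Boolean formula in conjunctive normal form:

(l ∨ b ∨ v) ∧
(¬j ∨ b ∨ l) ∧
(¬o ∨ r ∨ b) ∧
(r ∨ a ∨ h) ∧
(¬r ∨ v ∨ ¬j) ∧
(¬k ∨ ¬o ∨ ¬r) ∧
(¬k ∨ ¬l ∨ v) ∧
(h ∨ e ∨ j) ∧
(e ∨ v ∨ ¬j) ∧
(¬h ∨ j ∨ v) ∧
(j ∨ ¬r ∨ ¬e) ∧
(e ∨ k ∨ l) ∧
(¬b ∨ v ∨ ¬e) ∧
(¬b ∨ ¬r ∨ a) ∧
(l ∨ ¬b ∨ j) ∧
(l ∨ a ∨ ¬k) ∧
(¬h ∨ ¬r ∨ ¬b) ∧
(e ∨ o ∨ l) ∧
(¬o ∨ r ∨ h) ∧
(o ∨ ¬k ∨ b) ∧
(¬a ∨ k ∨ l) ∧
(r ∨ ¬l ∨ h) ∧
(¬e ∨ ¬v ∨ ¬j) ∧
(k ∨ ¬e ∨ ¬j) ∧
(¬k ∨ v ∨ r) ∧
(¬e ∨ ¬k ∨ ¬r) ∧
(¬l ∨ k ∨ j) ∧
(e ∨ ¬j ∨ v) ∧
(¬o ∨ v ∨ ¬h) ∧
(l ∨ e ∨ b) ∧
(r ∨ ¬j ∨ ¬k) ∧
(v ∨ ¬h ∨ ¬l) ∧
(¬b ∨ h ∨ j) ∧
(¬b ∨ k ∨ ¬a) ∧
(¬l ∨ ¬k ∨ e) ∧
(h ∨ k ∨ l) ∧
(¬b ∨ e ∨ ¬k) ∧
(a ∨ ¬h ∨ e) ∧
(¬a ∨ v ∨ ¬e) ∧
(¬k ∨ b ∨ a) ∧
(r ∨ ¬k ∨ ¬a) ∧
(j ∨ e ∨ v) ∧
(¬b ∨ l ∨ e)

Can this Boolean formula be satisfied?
Yes

Yes, the formula is satisfiable.

One satisfying assignment is: k=False, h=False, b=False, o=False, r=True, v=True, j=True, l=True, e=False, a=False

Verification: With this assignment, all 43 clauses evaluate to true.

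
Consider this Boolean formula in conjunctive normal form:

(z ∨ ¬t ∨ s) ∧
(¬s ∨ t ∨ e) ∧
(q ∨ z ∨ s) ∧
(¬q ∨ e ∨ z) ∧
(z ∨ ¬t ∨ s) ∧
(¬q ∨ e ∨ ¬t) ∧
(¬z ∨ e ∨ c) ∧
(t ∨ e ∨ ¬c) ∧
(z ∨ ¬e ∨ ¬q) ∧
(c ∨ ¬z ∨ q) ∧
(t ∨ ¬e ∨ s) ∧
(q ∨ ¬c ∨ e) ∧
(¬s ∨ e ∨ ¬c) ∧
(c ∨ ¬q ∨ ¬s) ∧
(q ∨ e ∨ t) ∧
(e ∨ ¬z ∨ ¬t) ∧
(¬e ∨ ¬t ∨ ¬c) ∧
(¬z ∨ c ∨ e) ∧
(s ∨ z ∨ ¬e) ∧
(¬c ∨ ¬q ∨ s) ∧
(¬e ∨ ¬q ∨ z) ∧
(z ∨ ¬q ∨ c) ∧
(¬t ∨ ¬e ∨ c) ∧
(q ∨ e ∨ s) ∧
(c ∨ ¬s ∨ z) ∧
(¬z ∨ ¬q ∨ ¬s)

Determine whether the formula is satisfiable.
Yes

Yes, the formula is satisfiable.

One satisfying assignment is: s=True, e=True, c=True, z=False, q=False, t=False

Verification: With this assignment, all 26 clauses evaluate to true.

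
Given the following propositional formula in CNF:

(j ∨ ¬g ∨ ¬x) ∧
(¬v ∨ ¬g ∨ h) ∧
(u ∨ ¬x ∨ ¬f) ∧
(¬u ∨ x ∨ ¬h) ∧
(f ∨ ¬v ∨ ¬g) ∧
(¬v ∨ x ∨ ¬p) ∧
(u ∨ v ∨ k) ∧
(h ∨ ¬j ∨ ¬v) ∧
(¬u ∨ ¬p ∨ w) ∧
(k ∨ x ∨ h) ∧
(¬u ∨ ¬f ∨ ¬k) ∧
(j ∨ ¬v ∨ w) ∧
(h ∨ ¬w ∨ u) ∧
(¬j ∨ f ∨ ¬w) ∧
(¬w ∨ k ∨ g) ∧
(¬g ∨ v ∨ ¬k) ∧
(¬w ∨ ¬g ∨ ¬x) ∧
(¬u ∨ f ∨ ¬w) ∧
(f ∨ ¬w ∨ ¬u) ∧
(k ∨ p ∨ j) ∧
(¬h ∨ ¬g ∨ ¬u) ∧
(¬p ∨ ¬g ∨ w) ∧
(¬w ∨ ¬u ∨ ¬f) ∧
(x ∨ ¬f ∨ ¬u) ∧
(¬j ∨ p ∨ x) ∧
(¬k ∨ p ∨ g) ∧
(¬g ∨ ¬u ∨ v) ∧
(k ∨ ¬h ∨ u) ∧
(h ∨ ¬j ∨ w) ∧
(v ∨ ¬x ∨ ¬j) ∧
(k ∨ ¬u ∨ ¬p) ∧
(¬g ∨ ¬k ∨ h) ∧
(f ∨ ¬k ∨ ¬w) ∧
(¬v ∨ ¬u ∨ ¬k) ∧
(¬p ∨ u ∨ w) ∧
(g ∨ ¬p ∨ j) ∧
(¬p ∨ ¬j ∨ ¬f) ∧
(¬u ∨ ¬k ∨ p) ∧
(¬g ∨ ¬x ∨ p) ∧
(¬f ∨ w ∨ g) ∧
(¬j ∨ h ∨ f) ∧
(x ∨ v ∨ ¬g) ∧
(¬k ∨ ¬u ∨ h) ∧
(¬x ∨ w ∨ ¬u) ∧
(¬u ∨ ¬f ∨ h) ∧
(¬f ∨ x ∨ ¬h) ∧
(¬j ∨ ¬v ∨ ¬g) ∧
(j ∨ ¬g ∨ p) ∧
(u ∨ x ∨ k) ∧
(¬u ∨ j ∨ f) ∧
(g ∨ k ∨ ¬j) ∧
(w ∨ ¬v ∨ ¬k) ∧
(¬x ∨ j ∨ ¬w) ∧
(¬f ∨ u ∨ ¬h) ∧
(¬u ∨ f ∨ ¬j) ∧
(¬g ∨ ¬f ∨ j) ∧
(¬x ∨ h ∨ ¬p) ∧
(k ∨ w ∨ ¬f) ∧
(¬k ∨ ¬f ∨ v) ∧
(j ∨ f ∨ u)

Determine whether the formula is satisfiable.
No

No, the formula is not satisfiable.

No assignment of truth values to the variables can make all 60 clauses true simultaneously.

The formula is UNSAT (unsatisfiable).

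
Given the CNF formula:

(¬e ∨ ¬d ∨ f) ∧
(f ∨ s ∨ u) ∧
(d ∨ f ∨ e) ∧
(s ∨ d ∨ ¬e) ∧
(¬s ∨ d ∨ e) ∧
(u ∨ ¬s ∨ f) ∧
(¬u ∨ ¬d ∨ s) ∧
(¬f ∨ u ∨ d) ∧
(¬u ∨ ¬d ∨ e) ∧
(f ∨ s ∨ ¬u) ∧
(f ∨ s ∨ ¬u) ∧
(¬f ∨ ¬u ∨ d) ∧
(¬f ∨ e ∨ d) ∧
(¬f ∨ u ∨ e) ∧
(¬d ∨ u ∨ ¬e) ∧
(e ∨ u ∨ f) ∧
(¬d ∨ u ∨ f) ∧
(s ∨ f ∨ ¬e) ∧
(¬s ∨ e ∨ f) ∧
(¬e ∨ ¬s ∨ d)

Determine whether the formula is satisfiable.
Yes

Yes, the formula is satisfiable.

One satisfying assignment is: e=True, f=True, d=True, s=True, u=True

Verification: With this assignment, all 20 clauses evaluate to true.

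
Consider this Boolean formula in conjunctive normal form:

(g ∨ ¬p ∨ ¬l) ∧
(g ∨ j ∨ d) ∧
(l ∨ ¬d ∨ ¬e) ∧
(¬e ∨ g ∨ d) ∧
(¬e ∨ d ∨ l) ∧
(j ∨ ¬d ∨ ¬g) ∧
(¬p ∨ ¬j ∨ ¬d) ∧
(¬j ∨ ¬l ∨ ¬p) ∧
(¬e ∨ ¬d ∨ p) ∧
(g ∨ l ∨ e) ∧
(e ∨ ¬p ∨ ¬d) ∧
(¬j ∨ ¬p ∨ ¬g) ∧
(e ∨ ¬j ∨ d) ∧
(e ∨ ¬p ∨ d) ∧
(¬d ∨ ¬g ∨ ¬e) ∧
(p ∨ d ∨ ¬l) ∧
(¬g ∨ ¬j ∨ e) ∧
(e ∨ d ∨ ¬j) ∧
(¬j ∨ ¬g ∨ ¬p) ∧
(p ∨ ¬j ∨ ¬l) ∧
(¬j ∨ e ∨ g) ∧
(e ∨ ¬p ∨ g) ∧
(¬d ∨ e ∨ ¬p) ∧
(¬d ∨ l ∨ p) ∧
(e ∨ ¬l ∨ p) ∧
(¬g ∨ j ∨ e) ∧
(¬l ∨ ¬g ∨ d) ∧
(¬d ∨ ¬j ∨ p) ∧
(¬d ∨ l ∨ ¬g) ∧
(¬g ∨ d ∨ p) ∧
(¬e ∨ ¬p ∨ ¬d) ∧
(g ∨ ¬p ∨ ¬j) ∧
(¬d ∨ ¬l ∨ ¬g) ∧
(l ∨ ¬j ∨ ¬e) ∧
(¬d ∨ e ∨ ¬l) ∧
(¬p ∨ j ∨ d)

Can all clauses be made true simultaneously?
No

No, the formula is not satisfiable.

No assignment of truth values to the variables can make all 36 clauses true simultaneously.

The formula is UNSAT (unsatisfiable).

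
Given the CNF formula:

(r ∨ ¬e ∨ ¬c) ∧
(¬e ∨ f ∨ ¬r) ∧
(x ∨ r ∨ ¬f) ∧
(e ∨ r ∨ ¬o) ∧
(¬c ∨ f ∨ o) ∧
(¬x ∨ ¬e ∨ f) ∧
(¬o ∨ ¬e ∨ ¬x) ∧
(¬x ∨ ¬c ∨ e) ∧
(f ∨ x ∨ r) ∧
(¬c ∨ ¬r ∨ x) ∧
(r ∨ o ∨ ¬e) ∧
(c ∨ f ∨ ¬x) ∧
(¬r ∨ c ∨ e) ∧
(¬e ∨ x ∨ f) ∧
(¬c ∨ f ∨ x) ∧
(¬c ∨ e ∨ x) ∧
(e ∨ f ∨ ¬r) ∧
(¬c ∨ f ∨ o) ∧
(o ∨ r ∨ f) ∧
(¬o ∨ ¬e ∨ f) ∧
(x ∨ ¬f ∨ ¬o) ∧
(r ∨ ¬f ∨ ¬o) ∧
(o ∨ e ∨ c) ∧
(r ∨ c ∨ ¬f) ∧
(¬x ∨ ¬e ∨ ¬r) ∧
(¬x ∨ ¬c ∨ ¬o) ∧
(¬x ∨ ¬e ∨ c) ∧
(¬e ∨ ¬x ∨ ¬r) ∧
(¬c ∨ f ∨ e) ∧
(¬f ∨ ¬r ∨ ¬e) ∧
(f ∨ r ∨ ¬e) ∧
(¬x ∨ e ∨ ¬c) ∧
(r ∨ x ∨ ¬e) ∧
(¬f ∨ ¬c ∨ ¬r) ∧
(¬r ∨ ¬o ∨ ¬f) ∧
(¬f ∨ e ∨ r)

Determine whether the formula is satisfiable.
No

No, the formula is not satisfiable.

No assignment of truth values to the variables can make all 36 clauses true simultaneously.

The formula is UNSAT (unsatisfiable).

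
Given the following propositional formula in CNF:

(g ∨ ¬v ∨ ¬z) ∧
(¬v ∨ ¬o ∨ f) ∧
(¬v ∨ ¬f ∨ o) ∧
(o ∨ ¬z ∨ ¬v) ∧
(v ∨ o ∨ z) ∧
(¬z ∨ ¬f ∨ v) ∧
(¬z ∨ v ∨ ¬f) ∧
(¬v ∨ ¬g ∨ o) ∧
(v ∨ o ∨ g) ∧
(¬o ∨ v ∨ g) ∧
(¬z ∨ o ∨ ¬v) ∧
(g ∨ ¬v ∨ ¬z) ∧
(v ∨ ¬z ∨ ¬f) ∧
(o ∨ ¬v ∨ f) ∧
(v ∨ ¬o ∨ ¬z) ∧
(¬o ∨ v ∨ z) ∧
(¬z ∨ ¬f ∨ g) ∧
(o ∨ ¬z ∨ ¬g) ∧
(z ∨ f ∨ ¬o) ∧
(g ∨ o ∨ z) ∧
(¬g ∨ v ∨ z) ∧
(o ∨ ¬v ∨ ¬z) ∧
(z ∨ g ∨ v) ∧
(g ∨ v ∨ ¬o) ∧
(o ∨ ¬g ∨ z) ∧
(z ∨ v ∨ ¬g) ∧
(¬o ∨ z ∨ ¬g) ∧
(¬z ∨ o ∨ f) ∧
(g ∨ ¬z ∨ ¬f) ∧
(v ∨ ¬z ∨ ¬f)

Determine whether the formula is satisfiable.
Yes

Yes, the formula is satisfiable.

One satisfying assignment is: g=False, o=True, v=True, z=False, f=True

Verification: With this assignment, all 30 clauses evaluate to true.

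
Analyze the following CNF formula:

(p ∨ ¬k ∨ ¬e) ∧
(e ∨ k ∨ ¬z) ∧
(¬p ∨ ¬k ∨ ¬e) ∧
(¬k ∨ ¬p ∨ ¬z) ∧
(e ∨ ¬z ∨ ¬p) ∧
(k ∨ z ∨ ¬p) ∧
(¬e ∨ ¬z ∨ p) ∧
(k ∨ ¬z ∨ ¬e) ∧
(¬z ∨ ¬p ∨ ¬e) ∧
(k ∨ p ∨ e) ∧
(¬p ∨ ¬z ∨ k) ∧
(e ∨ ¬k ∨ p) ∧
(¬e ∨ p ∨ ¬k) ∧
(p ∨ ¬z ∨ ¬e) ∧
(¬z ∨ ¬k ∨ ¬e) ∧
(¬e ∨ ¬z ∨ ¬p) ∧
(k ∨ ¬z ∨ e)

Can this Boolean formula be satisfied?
Yes

Yes, the formula is satisfiable.

One satisfying assignment is: k=False, p=False, e=True, z=False

Verification: With this assignment, all 17 clauses evaluate to true.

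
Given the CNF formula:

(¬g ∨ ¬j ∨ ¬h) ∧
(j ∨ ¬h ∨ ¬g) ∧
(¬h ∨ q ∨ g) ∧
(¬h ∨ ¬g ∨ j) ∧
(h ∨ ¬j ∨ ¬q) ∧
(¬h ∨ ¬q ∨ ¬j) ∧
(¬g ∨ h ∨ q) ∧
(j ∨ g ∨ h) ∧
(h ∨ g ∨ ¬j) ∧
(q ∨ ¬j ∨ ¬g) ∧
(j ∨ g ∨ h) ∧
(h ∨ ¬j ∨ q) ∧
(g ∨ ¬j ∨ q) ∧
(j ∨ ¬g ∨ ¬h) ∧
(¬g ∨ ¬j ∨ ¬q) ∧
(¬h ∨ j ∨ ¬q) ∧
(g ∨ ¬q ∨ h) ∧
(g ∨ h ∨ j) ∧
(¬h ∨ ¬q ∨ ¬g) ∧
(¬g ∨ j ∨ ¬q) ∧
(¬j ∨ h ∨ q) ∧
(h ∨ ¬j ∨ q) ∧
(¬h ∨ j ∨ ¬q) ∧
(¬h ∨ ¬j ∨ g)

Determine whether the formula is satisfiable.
No

No, the formula is not satisfiable.

No assignment of truth values to the variables can make all 24 clauses true simultaneously.

The formula is UNSAT (unsatisfiable).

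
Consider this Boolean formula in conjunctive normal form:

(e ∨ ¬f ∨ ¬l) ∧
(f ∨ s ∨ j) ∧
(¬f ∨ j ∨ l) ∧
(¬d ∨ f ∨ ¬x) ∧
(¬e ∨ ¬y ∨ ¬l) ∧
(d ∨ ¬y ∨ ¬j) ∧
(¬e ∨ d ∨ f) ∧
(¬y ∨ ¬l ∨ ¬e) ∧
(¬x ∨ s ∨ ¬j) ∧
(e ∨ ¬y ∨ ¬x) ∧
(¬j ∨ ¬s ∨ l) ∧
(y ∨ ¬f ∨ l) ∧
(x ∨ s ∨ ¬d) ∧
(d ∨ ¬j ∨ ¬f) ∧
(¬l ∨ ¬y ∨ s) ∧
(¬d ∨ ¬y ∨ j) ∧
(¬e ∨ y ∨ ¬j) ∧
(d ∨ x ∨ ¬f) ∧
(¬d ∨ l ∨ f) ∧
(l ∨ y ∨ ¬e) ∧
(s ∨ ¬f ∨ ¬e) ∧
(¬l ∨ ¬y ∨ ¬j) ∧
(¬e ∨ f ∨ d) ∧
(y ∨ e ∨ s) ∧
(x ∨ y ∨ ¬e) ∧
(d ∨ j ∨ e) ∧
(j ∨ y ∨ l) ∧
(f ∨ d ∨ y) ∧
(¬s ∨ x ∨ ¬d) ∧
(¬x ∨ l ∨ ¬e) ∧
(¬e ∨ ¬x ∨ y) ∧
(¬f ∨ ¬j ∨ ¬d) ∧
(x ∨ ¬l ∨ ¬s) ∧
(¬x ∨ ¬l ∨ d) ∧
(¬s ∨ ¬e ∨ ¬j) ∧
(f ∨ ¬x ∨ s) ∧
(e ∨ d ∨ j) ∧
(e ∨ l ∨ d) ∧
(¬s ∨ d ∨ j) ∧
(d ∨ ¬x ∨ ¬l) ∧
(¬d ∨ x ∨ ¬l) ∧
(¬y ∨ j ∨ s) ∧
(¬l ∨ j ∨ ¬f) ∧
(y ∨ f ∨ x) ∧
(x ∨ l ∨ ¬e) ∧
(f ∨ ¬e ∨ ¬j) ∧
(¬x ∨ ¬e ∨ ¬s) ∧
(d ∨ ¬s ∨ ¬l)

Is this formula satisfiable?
No

No, the formula is not satisfiable.

No assignment of truth values to the variables can make all 48 clauses true simultaneously.

The formula is UNSAT (unsatisfiable).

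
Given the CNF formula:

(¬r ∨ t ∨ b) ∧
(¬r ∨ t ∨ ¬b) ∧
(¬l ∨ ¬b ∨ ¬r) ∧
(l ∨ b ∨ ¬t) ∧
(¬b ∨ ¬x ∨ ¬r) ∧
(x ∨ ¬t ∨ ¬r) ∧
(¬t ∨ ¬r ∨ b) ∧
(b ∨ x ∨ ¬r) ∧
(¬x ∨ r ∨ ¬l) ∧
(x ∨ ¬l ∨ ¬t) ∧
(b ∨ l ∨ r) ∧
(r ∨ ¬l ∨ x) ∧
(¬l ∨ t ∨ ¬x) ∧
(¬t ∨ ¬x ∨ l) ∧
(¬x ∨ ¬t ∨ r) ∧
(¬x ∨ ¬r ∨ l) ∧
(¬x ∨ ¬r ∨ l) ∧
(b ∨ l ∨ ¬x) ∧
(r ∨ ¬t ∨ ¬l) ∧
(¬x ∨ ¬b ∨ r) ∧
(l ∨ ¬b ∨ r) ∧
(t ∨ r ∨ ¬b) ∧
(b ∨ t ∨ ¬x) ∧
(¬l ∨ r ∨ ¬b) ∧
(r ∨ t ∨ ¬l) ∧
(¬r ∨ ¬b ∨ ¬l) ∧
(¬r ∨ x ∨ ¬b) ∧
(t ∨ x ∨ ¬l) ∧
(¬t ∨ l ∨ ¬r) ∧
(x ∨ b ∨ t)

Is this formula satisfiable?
No

No, the formula is not satisfiable.

No assignment of truth values to the variables can make all 30 clauses true simultaneously.

The formula is UNSAT (unsatisfiable).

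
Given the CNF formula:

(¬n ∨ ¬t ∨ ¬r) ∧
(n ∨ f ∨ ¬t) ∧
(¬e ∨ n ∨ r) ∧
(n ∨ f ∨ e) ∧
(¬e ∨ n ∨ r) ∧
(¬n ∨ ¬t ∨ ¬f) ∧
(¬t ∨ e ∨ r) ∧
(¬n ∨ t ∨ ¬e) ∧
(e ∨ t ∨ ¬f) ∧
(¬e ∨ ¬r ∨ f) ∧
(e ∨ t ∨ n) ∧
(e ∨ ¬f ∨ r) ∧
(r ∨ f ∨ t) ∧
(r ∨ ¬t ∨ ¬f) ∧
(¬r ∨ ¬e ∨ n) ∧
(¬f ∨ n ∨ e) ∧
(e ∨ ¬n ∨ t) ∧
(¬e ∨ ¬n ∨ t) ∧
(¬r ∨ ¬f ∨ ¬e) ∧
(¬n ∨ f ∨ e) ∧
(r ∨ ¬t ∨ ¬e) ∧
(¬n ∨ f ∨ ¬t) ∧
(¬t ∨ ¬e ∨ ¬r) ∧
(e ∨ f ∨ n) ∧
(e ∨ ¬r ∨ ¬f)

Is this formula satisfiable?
No

No, the formula is not satisfiable.

No assignment of truth values to the variables can make all 25 clauses true simultaneously.

The formula is UNSAT (unsatisfiable).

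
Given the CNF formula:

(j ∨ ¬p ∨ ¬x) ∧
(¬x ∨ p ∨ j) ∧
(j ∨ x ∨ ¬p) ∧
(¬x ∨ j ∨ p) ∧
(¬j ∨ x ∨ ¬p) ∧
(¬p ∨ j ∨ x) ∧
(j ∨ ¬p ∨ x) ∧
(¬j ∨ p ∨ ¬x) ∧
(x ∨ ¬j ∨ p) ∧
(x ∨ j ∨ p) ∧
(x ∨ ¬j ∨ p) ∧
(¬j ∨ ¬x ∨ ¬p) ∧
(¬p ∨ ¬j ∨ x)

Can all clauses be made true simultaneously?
No

No, the formula is not satisfiable.

No assignment of truth values to the variables can make all 13 clauses true simultaneously.

The formula is UNSAT (unsatisfiable).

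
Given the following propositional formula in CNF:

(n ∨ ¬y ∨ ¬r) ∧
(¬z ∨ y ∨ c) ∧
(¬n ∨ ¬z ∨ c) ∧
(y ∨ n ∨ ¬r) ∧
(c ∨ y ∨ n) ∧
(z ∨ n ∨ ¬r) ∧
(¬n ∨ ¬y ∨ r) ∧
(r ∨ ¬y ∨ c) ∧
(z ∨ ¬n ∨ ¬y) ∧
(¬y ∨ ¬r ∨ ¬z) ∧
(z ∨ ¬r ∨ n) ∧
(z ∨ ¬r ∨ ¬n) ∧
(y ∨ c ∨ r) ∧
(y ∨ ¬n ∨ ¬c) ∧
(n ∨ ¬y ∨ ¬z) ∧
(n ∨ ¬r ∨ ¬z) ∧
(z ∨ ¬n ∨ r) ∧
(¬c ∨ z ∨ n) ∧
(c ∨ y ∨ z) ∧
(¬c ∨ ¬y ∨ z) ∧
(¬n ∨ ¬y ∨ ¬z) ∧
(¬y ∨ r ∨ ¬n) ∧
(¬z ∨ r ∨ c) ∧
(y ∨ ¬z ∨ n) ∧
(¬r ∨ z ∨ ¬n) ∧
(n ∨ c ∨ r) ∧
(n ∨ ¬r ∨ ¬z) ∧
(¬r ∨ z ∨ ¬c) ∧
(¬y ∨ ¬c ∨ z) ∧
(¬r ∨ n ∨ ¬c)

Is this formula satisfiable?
No

No, the formula is not satisfiable.

No assignment of truth values to the variables can make all 30 clauses true simultaneously.

The formula is UNSAT (unsatisfiable).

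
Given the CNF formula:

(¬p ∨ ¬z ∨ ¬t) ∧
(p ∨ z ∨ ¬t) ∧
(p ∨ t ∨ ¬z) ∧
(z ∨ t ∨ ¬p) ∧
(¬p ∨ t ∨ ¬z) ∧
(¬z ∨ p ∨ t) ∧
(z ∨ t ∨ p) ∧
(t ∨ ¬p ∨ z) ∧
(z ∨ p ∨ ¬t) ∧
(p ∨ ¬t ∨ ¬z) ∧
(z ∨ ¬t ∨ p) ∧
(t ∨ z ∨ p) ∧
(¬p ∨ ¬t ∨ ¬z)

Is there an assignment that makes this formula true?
Yes

Yes, the formula is satisfiable.

One satisfying assignment is: z=False, t=True, p=True

Verification: With this assignment, all 13 clauses evaluate to true.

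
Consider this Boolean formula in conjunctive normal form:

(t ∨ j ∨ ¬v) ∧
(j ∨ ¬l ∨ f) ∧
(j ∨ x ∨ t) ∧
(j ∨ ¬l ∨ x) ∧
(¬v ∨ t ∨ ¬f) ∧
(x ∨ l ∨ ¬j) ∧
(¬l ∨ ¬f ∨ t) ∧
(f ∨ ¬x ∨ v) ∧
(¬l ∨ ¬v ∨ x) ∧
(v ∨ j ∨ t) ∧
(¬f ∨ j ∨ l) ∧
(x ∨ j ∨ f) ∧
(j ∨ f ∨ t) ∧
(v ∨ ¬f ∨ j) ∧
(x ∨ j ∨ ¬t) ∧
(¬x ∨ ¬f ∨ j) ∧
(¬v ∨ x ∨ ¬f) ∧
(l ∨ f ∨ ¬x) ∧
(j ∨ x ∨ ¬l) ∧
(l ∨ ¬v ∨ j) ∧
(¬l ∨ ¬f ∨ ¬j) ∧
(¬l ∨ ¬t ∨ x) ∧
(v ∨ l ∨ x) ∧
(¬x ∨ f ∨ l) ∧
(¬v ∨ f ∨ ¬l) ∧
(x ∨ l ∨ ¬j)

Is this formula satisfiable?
Yes

Yes, the formula is satisfiable.

One satisfying assignment is: x=False, t=False, f=False, v=False, l=True, j=True

Verification: With this assignment, all 26 clauses evaluate to true.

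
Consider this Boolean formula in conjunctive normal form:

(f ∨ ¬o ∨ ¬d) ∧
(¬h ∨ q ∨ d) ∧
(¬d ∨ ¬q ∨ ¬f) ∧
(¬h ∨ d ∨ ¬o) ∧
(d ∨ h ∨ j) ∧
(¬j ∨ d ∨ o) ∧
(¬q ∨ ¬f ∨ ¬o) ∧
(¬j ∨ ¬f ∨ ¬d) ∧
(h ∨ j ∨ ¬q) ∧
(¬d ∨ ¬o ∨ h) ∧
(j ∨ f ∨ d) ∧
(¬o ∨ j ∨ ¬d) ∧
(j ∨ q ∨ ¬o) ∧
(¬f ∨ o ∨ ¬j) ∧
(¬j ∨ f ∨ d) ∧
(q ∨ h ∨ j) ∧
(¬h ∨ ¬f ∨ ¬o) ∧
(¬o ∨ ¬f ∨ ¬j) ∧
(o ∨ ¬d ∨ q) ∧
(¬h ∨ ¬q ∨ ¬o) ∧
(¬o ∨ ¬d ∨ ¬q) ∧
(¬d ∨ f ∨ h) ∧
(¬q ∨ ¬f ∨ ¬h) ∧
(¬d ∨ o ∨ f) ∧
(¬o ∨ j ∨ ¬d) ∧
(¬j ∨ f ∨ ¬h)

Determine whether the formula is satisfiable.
No

No, the formula is not satisfiable.

No assignment of truth values to the variables can make all 26 clauses true simultaneously.

The formula is UNSAT (unsatisfiable).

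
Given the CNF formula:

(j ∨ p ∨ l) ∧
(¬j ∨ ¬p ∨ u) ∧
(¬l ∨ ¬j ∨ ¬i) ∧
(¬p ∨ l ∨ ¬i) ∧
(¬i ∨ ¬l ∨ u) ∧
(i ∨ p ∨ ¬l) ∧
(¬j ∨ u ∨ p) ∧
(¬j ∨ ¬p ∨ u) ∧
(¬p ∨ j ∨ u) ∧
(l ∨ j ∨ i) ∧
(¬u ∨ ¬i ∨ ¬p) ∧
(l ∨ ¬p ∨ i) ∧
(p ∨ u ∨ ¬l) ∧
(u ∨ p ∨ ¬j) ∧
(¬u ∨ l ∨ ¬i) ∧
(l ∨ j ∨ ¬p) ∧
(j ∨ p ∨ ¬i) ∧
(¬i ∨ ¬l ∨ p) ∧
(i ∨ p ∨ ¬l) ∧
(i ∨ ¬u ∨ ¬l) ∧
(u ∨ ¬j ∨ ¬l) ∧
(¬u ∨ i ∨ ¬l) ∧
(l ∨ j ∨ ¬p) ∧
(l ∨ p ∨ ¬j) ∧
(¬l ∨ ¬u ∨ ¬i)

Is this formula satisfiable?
No

No, the formula is not satisfiable.

No assignment of truth values to the variables can make all 25 clauses true simultaneously.

The formula is UNSAT (unsatisfiable).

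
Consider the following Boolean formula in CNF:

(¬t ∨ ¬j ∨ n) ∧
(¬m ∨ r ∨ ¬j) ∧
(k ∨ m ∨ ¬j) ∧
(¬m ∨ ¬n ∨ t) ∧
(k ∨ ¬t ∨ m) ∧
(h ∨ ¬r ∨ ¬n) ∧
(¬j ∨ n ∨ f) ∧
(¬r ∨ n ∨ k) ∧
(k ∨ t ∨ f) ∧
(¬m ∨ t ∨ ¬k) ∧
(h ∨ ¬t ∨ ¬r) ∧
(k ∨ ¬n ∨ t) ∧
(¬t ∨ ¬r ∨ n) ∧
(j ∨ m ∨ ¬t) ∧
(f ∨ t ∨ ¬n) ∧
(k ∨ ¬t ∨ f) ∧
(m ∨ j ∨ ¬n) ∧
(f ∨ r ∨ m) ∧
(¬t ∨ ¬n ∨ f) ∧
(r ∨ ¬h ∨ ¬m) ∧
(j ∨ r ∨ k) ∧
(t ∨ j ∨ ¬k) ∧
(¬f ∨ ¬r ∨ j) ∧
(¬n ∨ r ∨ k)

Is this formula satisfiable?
Yes

Yes, the formula is satisfiable.

One satisfying assignment is: h=True, k=False, f=True, n=True, j=True, r=True, m=True, t=True

Verification: With this assignment, all 24 clauses evaluate to true.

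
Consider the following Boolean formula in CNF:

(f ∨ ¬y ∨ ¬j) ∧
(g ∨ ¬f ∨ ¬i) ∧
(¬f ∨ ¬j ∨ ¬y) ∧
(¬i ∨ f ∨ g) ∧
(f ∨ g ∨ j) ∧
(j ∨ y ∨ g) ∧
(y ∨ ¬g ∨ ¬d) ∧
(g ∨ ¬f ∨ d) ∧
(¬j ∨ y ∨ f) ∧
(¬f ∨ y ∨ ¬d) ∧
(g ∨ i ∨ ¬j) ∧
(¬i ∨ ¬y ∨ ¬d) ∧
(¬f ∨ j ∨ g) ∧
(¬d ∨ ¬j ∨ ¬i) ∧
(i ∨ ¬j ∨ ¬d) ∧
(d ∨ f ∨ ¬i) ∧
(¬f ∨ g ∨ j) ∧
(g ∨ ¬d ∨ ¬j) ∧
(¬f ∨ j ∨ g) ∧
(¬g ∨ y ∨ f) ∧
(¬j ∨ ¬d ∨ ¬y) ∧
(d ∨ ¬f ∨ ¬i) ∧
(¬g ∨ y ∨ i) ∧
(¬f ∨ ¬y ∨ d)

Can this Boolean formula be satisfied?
Yes

Yes, the formula is satisfiable.

One satisfying assignment is: f=False, j=False, y=True, i=False, g=True, d=False

Verification: With this assignment, all 24 clauses evaluate to true.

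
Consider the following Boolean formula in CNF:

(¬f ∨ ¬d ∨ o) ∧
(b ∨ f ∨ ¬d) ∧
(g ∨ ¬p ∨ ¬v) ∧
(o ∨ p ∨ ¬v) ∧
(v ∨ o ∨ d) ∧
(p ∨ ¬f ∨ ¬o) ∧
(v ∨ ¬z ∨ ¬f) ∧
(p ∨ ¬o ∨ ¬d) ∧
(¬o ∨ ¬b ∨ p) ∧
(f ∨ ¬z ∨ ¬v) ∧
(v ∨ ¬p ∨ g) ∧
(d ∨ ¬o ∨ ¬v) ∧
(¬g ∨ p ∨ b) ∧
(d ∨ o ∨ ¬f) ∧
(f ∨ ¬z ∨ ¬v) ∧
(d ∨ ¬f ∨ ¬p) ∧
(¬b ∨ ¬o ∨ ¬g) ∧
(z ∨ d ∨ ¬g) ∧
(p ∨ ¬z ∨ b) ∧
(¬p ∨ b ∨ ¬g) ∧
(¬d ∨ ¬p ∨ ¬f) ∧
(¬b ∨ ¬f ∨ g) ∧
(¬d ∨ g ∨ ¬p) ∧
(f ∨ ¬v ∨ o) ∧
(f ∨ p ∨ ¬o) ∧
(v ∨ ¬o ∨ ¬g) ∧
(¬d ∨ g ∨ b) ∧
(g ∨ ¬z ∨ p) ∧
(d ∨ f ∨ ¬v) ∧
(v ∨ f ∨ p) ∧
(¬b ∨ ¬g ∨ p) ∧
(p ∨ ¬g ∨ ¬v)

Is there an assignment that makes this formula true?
Yes

Yes, the formula is satisfiable.

One satisfying assignment is: o=False, b=True, z=False, v=False, f=False, p=True, g=True, d=True

Verification: With this assignment, all 32 clauses evaluate to true.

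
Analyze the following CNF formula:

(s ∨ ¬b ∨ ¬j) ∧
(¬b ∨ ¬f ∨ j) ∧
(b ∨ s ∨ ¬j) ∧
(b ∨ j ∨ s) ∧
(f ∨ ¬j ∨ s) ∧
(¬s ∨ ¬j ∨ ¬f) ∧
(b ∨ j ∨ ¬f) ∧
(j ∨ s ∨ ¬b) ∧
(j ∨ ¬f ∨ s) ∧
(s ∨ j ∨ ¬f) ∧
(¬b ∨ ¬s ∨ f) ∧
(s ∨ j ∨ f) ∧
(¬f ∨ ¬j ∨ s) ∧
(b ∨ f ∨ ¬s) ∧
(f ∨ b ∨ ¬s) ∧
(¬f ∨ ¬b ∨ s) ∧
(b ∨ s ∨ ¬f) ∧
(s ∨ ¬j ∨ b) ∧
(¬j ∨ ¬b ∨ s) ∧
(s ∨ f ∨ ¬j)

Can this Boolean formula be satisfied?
No

No, the formula is not satisfiable.

No assignment of truth values to the variables can make all 20 clauses true simultaneously.

The formula is UNSAT (unsatisfiable).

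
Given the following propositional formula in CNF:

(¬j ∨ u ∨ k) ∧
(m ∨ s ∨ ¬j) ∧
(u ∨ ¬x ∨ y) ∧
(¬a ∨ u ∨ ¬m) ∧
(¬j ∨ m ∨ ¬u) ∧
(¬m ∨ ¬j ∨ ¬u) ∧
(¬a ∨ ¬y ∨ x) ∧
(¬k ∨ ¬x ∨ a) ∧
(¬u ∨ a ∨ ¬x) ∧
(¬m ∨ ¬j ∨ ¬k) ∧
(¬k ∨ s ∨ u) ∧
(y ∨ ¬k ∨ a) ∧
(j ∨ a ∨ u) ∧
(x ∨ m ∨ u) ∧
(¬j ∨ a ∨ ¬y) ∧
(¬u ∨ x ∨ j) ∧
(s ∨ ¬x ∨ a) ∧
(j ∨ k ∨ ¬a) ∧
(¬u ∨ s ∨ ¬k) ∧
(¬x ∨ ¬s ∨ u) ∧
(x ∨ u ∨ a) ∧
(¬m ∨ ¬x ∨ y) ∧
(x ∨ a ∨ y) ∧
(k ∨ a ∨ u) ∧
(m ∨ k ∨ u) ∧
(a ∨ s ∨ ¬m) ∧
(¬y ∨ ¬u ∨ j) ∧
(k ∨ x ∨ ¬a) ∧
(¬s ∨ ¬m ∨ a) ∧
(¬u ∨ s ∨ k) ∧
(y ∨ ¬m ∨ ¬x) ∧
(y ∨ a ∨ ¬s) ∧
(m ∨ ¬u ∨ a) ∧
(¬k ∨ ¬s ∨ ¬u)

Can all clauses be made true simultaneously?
No

No, the formula is not satisfiable.

No assignment of truth values to the variables can make all 34 clauses true simultaneously.

The formula is UNSAT (unsatisfiable).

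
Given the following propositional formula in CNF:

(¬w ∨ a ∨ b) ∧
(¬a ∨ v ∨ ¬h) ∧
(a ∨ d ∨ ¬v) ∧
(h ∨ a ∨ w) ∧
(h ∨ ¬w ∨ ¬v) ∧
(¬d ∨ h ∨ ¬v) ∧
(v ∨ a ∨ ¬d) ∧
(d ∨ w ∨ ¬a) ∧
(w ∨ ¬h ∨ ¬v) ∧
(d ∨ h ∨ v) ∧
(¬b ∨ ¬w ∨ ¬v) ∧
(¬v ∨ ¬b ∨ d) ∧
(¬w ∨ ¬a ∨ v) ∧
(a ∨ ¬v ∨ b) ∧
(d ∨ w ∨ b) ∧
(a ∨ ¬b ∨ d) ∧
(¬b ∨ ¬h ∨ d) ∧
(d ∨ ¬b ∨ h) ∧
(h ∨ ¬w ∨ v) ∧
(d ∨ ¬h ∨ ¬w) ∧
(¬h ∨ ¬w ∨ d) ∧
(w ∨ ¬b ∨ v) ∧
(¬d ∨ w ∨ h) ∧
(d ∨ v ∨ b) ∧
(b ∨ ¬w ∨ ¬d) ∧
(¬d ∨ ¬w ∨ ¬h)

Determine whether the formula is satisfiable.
No

No, the formula is not satisfiable.

No assignment of truth values to the variables can make all 26 clauses true simultaneously.

The formula is UNSAT (unsatisfiable).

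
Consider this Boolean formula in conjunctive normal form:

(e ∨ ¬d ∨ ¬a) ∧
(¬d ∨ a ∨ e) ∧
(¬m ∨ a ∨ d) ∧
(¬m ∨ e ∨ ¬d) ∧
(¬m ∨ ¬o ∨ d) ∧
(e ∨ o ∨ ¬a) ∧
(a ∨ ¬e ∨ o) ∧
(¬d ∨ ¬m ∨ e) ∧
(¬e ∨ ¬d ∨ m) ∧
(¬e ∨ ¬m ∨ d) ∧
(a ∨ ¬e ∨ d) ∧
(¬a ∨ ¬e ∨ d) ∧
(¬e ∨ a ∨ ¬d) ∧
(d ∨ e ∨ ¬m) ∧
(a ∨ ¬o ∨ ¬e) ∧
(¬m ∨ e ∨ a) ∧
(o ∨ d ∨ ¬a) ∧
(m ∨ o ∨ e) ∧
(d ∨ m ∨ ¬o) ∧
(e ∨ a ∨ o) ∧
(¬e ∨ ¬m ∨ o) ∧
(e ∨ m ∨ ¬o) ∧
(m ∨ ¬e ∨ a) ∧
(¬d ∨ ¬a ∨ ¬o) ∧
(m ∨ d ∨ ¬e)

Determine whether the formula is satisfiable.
No

No, the formula is not satisfiable.

No assignment of truth values to the variables can make all 25 clauses true simultaneously.

The formula is UNSAT (unsatisfiable).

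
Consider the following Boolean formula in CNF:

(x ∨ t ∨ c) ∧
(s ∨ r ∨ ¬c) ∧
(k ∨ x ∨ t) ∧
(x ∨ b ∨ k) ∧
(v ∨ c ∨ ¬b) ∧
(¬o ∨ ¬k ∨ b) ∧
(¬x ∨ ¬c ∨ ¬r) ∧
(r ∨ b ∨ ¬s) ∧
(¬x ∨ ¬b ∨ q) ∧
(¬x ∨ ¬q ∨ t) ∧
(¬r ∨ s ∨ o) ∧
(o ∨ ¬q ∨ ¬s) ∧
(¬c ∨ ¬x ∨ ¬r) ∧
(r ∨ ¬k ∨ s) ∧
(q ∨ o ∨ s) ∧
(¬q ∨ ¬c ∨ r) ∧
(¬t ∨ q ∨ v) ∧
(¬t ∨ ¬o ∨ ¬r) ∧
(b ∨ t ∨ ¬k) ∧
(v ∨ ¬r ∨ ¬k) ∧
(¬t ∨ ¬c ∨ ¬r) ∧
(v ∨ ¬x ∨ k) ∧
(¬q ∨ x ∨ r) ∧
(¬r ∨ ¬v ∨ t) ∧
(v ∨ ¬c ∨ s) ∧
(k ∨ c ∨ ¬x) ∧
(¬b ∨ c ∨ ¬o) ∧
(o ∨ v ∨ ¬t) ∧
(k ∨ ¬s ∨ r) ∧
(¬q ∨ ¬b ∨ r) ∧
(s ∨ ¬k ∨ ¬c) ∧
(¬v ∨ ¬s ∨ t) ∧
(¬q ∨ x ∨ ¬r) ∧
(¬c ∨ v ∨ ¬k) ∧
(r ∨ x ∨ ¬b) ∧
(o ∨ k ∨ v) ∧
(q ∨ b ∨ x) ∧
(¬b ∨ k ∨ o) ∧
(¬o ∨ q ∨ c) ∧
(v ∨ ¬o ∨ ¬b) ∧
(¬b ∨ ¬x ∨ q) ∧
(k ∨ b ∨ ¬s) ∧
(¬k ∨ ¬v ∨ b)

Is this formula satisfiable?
Yes

Yes, the formula is satisfiable.

One satisfying assignment is: v=True, o=False, x=False, t=True, s=True, k=True, c=False, r=True, b=True, q=False

Verification: With this assignment, all 43 clauses evaluate to true.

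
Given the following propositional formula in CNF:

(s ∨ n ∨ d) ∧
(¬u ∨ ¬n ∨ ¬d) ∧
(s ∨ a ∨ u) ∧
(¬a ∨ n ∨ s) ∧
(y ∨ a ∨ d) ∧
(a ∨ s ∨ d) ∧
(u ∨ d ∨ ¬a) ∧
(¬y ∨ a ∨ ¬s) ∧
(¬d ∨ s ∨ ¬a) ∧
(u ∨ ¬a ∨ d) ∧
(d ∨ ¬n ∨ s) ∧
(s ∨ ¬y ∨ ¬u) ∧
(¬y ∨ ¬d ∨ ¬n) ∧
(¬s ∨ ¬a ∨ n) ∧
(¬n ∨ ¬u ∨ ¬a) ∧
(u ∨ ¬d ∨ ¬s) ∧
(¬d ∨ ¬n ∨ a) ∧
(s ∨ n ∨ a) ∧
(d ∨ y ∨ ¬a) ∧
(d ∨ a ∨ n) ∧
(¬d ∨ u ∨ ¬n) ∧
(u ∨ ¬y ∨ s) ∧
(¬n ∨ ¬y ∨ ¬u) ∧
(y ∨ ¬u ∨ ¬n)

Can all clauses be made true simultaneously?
Yes

Yes, the formula is satisfiable.

One satisfying assignment is: d=True, u=True, n=False, a=False, s=True, y=False

Verification: With this assignment, all 24 clauses evaluate to true.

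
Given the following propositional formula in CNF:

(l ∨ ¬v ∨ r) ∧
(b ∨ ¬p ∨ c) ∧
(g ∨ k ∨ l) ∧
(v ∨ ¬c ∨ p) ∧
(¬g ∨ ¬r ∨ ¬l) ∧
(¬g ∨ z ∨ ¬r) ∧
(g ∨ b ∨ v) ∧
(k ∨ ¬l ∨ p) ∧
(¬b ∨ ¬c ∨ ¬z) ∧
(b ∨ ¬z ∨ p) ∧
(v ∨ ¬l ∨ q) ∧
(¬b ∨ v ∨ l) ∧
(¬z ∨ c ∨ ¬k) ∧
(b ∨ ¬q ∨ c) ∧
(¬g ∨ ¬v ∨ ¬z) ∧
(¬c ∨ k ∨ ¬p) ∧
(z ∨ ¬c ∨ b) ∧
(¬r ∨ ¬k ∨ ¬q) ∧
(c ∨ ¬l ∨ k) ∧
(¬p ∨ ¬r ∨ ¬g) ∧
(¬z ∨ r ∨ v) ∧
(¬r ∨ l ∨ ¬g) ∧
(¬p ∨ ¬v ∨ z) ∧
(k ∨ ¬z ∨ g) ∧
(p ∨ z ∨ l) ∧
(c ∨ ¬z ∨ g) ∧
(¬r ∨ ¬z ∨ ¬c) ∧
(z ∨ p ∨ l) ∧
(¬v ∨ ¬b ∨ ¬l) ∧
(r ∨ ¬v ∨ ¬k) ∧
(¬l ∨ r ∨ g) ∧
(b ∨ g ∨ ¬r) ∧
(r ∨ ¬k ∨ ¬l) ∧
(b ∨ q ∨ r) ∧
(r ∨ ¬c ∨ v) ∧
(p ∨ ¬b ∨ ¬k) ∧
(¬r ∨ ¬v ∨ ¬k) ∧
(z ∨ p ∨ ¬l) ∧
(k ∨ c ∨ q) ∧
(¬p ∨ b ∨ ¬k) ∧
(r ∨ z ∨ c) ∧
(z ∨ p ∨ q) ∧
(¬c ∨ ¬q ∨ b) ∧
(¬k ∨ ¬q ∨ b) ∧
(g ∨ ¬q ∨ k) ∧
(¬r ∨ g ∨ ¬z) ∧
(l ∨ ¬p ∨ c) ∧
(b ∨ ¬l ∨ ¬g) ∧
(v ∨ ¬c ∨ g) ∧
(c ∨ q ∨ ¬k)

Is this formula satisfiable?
No

No, the formula is not satisfiable.

No assignment of truth values to the variables can make all 50 clauses true simultaneously.

The formula is UNSAT (unsatisfiable).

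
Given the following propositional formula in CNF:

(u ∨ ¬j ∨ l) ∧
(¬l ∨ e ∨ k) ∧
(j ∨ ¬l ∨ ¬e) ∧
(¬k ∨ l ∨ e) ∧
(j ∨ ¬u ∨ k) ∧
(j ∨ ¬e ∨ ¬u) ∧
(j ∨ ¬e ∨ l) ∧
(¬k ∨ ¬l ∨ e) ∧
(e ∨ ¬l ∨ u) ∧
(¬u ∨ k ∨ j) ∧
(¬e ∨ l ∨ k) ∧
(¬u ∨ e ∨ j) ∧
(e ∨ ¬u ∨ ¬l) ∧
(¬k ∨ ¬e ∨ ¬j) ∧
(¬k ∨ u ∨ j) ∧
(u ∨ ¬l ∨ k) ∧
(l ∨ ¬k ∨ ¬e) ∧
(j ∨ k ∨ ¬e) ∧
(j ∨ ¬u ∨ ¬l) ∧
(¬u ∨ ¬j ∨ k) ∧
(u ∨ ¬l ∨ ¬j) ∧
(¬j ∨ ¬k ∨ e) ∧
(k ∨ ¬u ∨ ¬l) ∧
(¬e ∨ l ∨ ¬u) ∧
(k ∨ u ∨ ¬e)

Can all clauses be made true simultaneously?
Yes

Yes, the formula is satisfiable.

One satisfying assignment is: l=False, k=False, u=False, j=False, e=False

Verification: With this assignment, all 25 clauses evaluate to true.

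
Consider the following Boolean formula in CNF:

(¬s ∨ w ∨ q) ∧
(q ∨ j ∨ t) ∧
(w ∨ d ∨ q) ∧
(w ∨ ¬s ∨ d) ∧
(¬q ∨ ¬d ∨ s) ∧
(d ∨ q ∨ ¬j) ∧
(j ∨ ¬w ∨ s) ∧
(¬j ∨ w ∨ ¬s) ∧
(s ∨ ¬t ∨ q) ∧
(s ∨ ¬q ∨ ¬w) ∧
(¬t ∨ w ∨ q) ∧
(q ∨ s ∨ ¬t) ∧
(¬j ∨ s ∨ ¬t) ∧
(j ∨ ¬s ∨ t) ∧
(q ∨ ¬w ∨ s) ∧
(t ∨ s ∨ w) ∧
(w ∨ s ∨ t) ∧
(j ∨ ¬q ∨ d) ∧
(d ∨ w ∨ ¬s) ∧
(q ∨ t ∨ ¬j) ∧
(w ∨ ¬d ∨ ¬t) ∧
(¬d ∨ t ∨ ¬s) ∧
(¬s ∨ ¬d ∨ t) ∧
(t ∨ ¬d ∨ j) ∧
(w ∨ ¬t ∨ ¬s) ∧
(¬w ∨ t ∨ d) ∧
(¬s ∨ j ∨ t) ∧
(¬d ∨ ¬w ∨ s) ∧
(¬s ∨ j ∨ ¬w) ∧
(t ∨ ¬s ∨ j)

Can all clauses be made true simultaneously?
Yes

Yes, the formula is satisfiable.

One satisfying assignment is: d=False, q=True, t=True, w=True, j=True, s=True

Verification: With this assignment, all 30 clauses evaluate to true.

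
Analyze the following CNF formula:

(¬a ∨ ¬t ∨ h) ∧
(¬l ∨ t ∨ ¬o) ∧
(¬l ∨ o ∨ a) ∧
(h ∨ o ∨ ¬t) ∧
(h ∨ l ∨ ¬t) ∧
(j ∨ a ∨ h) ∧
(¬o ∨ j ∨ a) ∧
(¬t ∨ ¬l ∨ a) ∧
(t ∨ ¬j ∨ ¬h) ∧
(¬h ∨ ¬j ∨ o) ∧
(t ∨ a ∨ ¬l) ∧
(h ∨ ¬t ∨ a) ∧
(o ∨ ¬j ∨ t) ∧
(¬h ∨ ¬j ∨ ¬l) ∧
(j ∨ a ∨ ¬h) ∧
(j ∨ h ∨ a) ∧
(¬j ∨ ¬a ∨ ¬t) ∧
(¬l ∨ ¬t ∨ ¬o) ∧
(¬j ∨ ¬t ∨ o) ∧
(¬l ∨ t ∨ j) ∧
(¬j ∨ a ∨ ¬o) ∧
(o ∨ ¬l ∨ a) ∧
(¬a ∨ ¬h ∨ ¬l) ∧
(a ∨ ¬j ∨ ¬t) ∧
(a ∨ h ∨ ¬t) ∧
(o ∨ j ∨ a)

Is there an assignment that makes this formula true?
Yes

Yes, the formula is satisfiable.

One satisfying assignment is: t=False, l=False, a=True, o=False, h=False, j=False

Verification: With this assignment, all 26 clauses evaluate to true.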